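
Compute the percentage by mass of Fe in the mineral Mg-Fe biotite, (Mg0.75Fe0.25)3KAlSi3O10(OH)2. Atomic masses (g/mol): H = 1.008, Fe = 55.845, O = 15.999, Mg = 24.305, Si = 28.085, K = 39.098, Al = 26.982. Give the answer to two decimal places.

M((Mg0.75Fe0.25)3KAlSi3O10(OH)2) = 440.909 g/mol.
Fe contributes 0.75 × 55.845 = 41.884 g per mole.
41.884/440.909 = 0.0950 → 9.50%.

9.50 mass %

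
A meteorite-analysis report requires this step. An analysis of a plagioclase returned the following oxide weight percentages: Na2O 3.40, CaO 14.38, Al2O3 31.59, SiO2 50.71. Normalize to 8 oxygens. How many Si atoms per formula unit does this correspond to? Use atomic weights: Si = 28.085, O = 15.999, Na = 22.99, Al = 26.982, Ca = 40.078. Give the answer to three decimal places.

2.305 Si apfu

3.40 wt% Na2O ÷ 61.979 g/mol = 0.05486 mol, giving 0.10972 Na and 0.05486 O.
14.38 wt% CaO ÷ 56.077 g/mol = 0.25643 mol, giving 0.25643 Ca and 0.25643 O.
31.59 wt% Al2O3 ÷ 101.961 g/mol = 0.30982 mol, giving 0.61964 Al and 0.92946 O.
50.71 wt% SiO2 ÷ 60.083 g/mol = 0.84400 mol, giving 0.84400 Si and 1.68800 O.
Oxygen sums to 2.92875; scaling by 8/2.92875 = 2.73154 puts the formula on 8 O.
Si: 0.84400 × 2.73154 = 2.305 atoms per formula unit.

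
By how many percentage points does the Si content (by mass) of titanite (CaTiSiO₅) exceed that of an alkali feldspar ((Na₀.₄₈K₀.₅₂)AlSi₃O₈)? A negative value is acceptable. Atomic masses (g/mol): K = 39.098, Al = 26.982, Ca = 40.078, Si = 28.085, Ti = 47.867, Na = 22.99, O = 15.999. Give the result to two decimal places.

-16.81 percentage points

First mineral: 28.085 g Si in 196.025 g formula = 14.33 wt% Si.
Second mineral: 84.255 g Si in 270.595 g formula = 31.14 wt% Si.
14.33% − 31.14% gives a difference of -16.81 percentage points.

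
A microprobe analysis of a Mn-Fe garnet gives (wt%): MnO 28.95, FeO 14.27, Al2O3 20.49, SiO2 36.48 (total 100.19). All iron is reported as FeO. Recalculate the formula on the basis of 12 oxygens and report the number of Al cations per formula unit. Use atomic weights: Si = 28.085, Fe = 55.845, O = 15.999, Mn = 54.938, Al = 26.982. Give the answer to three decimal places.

1.990 Al apfu

MnO: 28.95/70.937 = 0.40811 mol → 0.40811 mol Mn, 0.40811 mol O.
FeO: 14.27/71.844 = 0.19862 mol → 0.19862 mol Fe, 0.19862 mol O.
Al2O3: 20.49/101.961 = 0.20096 mol → 0.40192 mol Al, 0.60288 mol O.
SiO2: 36.48/60.083 = 0.60716 mol → 0.60716 mol Si, 1.21432 mol O.
Total oxygen = 2.42393 mol. Normalization factor = 12/2.42393 = 4.95064.
Al per 12 O = 0.40192 × 4.95064 = 1.990.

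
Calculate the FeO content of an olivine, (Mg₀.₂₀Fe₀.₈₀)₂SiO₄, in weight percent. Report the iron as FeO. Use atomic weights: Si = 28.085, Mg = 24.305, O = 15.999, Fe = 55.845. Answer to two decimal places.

Molar mass of (Mg₀.₂₀Fe₀.₈₀)₂SiO₄ = 0.40*24.305 + 1.60*55.845 + 1*28.085 + 4*15.999 = 191.155 g/mol.
Each formula unit contains 1.60 Fe, equivalent to 1.60/1 = 1.6000 mol FeO.
M(FeO) = 1×55.845 + 1×15.999 = 71.844 g/mol.
Mass of FeO per formula unit = 1.6000 × 71.844 = 114.950 g.
FeO wt% = 114.950 / 191.155 × 100 = 60.13%.

60.13 wt%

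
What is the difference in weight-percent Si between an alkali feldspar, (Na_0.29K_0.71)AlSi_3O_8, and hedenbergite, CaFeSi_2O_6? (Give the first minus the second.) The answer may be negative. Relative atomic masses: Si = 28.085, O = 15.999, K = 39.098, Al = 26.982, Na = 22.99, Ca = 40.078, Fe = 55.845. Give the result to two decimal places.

8.15 percentage points

Si in (Na_0.29K_0.71)AlSi_3O_8: molar mass 273.656 g/mol; 3×28.085 = 84.255 g → 30.79 wt%.
Si in CaFeSi_2O_6: molar mass 248.087 g/mol; 2×28.085 = 56.170 g → 22.64 wt%.
Difference = 30.79 − 22.64 = 8.15 percentage points.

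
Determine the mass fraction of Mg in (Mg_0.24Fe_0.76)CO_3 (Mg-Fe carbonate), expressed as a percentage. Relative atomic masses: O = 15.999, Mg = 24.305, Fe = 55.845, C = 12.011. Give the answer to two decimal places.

Formula mass = 0.24×24.305 + 0.76×55.845 + 1×12.011 + 3×15.999 = 108.283 g/mol, of which 5.833 g is Mg.
So Mg makes up 5.833/108.283 = 0.0539 of the mass, i.e. 5.39%.

5.39 wt%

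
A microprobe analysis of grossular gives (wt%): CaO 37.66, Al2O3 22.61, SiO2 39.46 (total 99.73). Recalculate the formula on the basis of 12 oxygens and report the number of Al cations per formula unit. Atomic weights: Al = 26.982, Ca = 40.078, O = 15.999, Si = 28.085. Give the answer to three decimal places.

37.66 wt% CaO ÷ 56.077 g/mol = 0.67158 mol, giving 0.67158 Ca and 0.67158 O.
22.61 wt% Al2O3 ÷ 101.961 g/mol = 0.22175 mol, giving 0.44350 Al and 0.66525 O.
39.46 wt% SiO2 ÷ 60.083 g/mol = 0.65676 mol, giving 0.65676 Si and 1.31352 O.
Oxygen sums to 2.65035; scaling by 12/2.65035 = 4.52770 puts the formula on 12 O.
Al: 0.44350 × 4.52770 = 2.008 atoms per formula unit.

2.008 Al apfu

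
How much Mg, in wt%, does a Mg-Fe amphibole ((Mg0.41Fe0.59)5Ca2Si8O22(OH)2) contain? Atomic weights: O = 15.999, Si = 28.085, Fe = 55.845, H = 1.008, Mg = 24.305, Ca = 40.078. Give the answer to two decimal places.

Formula mass = 2.05×24.305 + 2.95×55.845 + 2×40.078 + 8×28.085 + 24×15.999 + 2×1.008 = 905.396 g/mol, of which 49.825 g is Mg.
So Mg makes up 49.825/905.396 = 0.0550 of the mass, i.e. 5.50%.

5.50 wt%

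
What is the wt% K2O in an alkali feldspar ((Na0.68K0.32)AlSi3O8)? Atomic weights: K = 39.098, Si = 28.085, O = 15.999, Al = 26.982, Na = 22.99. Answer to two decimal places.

5.64 wt%

Formula mass = 267.374 g/mol.
0.32 K → 0.1600 mol K2O per formula unit; M(K2O) = 94.195, so K2O mass = 15.071 g.
15.071/267.374 × 100 = 5.64 wt%.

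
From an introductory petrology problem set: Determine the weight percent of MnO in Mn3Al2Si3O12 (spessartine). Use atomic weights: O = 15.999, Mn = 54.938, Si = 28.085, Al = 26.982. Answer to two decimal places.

42.99 wt%

Molar mass of Mn3Al2Si3O12 = 3*54.938 + 2*26.982 + 3*28.085 + 12*15.999 = 495.021 g/mol.
Each formula unit contains 3 Mn, equivalent to 3/1 = 3.0000 mol MnO.
M(MnO) = 1×54.938 + 1×15.999 = 70.937 g/mol.
Mass of MnO per formula unit = 3.0000 × 70.937 = 212.811 g.
MnO wt% = 212.811 / 495.021 × 100 = 42.99%.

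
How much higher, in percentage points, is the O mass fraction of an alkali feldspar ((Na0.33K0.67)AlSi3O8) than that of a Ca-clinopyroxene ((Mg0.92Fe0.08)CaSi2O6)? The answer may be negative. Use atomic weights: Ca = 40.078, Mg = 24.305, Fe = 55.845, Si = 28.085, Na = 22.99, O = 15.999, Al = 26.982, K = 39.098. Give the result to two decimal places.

O in (Na0.33K0.67)AlSi3O8: molar mass 273.011 g/mol; 8×15.999 = 127.992 g → 46.88 wt%.
O in (Mg0.92Fe0.08)CaSi2O6: molar mass 219.070 g/mol; 6×15.999 = 95.994 g → 43.82 wt%.
Difference = 46.88 − 43.82 = 3.06 percentage points.

3.06 percentage points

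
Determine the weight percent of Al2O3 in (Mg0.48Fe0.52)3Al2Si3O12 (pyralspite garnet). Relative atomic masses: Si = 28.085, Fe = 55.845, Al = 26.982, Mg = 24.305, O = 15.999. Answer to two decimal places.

22.54 wt%

Formula mass = 452.324 g/mol.
2 Al → 1.0000 mol Al2O3 per formula unit; M(Al2O3) = 101.961, so Al2O3 mass = 101.961 g.
101.961/452.324 × 100 = 22.54 wt%.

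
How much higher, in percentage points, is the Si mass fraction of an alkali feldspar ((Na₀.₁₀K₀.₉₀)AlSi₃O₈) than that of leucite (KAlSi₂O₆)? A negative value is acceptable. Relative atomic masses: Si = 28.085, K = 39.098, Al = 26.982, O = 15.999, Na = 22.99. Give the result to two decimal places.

M((Na₀.₁₀K₀.₉₀)AlSi₃O₈) = 276.716 g/mol, so wt% Si = 84.255/276.716 × 100 = 30.45%.
M(KAlSi₂O₆) = 218.244 g/mol, so wt% Si = 56.170/218.244 × 100 = 25.74%.
30.45 − 25.74 = 4.71 pp.

4.71 percentage points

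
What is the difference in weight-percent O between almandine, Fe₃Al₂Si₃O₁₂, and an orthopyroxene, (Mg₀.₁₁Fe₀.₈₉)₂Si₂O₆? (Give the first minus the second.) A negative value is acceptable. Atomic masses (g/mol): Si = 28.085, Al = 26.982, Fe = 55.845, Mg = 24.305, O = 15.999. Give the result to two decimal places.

First mineral: 191.988 g O in 497.742 g formula = 38.57 wt% O.
Second mineral: 95.994 g O in 256.915 g formula = 37.36 wt% O.
38.57% − 37.36% gives a difference of 1.21 percentage points.

1.21 percentage points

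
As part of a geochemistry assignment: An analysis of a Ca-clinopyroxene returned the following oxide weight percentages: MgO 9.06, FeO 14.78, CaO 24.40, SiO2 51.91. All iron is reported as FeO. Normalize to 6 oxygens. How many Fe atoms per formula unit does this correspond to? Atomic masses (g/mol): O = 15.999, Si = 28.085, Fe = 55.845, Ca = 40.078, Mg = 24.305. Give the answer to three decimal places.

0.476 Fe apfu

MgO: 9.06/40.304 = 0.22479 mol → 0.22479 mol Mg, 0.22479 mol O.
FeO: 14.78/71.844 = 0.20572 mol → 0.20572 mol Fe, 0.20572 mol O.
CaO: 24.40/56.077 = 0.43512 mol → 0.43512 mol Ca, 0.43512 mol O.
SiO2: 51.91/60.083 = 0.86397 mol → 0.86397 mol Si, 1.72794 mol O.
Total oxygen = 2.59357 mol. Normalization factor = 6/2.59357 = 2.31341.
Fe per 6 O = 0.20572 × 2.31341 = 0.476.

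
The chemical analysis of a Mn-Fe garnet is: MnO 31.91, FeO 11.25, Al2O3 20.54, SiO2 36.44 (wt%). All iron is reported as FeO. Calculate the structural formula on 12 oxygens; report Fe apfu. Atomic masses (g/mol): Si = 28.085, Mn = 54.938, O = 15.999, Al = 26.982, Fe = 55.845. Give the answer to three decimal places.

MnO (M=70.937): mol = 0.44984; Mn = 0.44984, O = 0.44984.
FeO (M=71.844): mol = 0.15659; Fe = 0.15659, O = 0.15659.
Al2O3 (M=101.961): mol = 0.20145; Al = 0.40290, O = 0.60435.
SiO2 (M=60.083): mol = 0.60649; Si = 0.60649, O = 1.21298.
ΣO = 2.42376; factor = 12/ΣO = 4.95099.
Fe apfu = 0.15659 × 4.95099 = 0.775.

0.775 Fe apfu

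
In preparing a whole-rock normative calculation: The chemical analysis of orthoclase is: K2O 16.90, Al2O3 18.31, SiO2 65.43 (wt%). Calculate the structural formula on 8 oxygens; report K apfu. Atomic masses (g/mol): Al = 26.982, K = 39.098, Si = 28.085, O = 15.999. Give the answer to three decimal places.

K2O: 16.90/94.195 = 0.17942 mol → 0.35884 mol K, 0.17942 mol O.
Al2O3: 18.31/101.961 = 0.17958 mol → 0.35916 mol Al, 0.53874 mol O.
SiO2: 65.43/60.083 = 1.08899 mol → 1.08899 mol Si, 2.17798 mol O.
Total oxygen = 2.89614 mol. Normalization factor = 8/2.89614 = 2.76230.
K per 8 O = 0.35884 × 2.76230 = 0.991.

0.991 K apfu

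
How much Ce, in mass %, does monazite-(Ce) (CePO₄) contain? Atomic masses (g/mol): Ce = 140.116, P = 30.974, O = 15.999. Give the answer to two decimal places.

59.60 mass %

Formula mass = 1·140.116 + 1·30.974 + 4·15.999 = 235.086 g/mol, of which 140.116 g is Ce.
So Ce makes up 140.116/235.086 = 0.5960 of the mass, i.e. 59.60%.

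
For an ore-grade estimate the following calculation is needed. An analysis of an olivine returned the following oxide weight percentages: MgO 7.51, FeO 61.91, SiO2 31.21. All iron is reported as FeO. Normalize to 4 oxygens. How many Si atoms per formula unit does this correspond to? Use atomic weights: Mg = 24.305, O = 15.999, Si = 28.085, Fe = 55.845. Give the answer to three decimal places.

0.996 Si apfu

7.51 wt% MgO ÷ 40.304 g/mol = 0.18633 mol, giving 0.18633 Mg and 0.18633 O.
61.91 wt% FeO ÷ 71.844 g/mol = 0.86173 mol, giving 0.86173 Fe and 0.86173 O.
31.21 wt% SiO2 ÷ 60.083 g/mol = 0.51945 mol, giving 0.51945 Si and 1.03890 O.
Oxygen sums to 2.08696; scaling by 4/2.08696 = 1.91666 puts the formula on 4 O.
Si: 0.51945 × 1.91666 = 0.996 atoms per formula unit.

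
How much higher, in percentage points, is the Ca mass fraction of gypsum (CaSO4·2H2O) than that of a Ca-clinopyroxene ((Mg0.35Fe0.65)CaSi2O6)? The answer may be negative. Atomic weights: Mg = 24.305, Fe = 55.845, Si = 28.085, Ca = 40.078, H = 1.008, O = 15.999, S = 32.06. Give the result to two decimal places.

6.37 percentage points

M(CaSO4·2H2O) = 172.164 g/mol, so wt% Ca = 40.078/172.164 × 100 = 23.28%.
M((Mg0.35Fe0.65)CaSi2O6) = 237.048 g/mol, so wt% Ca = 40.078/237.048 × 100 = 16.91%.
23.28 − 16.91 = 6.37 pp.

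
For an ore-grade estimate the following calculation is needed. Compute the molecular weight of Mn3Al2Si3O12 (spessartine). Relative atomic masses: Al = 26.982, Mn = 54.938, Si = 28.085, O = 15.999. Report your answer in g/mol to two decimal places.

495.02 g/mol

Mn: 3 × 54.938 = 164.8140
Al: 2 × 26.982 = 53.9640
Si: 3 × 28.085 = 84.2550
O: 12 × 15.999 = 191.9880
Summing the contributions gives the formula mass.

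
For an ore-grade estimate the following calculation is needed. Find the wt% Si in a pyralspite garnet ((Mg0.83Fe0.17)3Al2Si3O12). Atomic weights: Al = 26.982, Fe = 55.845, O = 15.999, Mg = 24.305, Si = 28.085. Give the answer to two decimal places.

Molar mass of (Mg0.83Fe0.17)3Al2Si3O12: 2.49*24.305 + 0.51*55.845 + 2*26.982 + 3*28.085 + 12*15.999 = 419.207 g/mol.
Mass of Si per formula unit: 3 × 28.085 = 84.255 g.
Weight fraction Si = 84.255 / 419.207 = 0.2010.

20.10 mass %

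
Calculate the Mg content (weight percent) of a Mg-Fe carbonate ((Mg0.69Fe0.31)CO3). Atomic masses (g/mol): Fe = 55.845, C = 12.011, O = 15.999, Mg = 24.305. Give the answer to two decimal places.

17.82 weight percent

Formula mass = 0.69*24.305 + 0.31*55.845 + 1*12.011 + 3*15.999 = 94.090 g/mol, of which 16.770 g is Mg.
So Mg makes up 16.770/94.090 = 0.1782 of the mass, i.e. 17.82%.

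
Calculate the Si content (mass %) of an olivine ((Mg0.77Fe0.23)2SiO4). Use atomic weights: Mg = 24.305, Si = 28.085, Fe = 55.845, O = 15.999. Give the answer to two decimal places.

M((Mg0.77Fe0.23)2SiO4) = 155.199 g/mol.
Si contributes 1 × 28.085 = 28.085 g per mole.
28.085/155.199 = 0.1810 → 18.10%.

18.10 mass %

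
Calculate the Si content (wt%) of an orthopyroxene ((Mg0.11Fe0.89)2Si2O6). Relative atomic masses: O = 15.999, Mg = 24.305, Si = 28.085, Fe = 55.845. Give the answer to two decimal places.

M((Mg0.11Fe0.89)2Si2O6) = 256.915 g/mol.
Si contributes 2 × 28.085 = 56.170 g per mole.
56.170/256.915 = 0.2186 → 21.86%.

21.86 wt%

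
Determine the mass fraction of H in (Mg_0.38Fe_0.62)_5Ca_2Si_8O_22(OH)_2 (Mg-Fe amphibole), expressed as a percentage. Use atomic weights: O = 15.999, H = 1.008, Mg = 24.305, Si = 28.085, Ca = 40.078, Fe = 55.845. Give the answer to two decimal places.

0.22 wt%

Formula mass = 1.90×24.305 + 3.10×55.845 + 2×40.078 + 8×28.085 + 24×15.999 + 2×1.008 = 910.127 g/mol, of which 2.016 g is H.
So H makes up 2.016/910.127 = 0.0022 of the mass, i.e. 0.22%.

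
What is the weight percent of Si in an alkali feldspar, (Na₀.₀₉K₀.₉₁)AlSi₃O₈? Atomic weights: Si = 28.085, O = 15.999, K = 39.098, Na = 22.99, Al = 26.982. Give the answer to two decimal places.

30.43 mass %

M((Na₀.₀₉K₀.₉₁)AlSi₃O₈) = 276.877 g/mol.
Si contributes 3 × 28.085 = 84.255 g per mole.
84.255/276.877 = 0.3043 → 30.43%.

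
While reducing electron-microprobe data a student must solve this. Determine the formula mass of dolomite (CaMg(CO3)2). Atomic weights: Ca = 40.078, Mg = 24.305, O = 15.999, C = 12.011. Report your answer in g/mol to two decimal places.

184.40 g/mol

M = 1*40.078 + 1*24.305 + 2*12.011 + 6*15.999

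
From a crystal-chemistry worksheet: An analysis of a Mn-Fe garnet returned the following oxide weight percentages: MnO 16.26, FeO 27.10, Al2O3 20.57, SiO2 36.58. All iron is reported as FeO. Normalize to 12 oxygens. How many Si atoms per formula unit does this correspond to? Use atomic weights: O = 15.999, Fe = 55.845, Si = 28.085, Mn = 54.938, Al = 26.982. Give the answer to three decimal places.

3.007 Si apfu

16.26 wt% MnO ÷ 70.937 g/mol = 0.22922 mol, giving 0.22922 Mn and 0.22922 O.
27.10 wt% FeO ÷ 71.844 g/mol = 0.37721 mol, giving 0.37721 Fe and 0.37721 O.
20.57 wt% Al2O3 ÷ 101.961 g/mol = 0.20174 mol, giving 0.40348 Al and 0.60522 O.
36.58 wt% SiO2 ÷ 60.083 g/mol = 0.60882 mol, giving 0.60882 Si and 1.21764 O.
Oxygen sums to 2.42929; scaling by 12/2.42929 = 4.93971 puts the formula on 12 O.
Si: 0.60882 × 4.93971 = 3.007 atoms per formula unit.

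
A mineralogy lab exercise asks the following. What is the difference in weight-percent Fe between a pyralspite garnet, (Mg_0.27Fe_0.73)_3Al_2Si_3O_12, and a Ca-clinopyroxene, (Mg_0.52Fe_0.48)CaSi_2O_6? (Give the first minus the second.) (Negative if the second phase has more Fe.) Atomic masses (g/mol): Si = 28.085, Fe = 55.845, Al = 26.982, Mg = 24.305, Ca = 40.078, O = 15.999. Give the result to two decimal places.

Fe in (Mg_0.27Fe_0.73)_3Al_2Si_3O_12: molar mass 472.195 g/mol; 2.19×55.845 = 122.301 g → 25.90 wt%.
Fe in (Mg_0.52Fe_0.48)CaSi_2O_6: molar mass 231.686 g/mol; 0.48×55.845 = 26.806 g → 11.57 wt%.
Difference = 25.90 − 11.57 = 14.33 percentage points.

14.33 percentage points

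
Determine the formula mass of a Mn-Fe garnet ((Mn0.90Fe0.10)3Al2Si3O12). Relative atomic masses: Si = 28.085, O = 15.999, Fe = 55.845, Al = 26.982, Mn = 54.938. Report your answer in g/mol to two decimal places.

The formula mass is the sum 2.70(54.938) + 0.30(55.845) + 2(26.982) + 3(28.085) + 12(15.999).

495.29 g/mol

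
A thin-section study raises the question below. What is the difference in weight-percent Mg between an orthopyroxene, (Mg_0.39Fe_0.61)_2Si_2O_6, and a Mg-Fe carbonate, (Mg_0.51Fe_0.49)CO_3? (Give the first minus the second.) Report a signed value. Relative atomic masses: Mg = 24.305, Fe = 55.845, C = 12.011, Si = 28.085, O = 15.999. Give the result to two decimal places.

M((Mg_0.39Fe_0.61)_2Si_2O_6) = 239.253 g/mol, so wt% Mg = 18.958/239.253 × 100 = 7.92%.
M((Mg_0.51Fe_0.49)CO_3) = 99.768 g/mol, so wt% Mg = 12.396/99.768 × 100 = 12.42%.
7.92 − 12.42 = -4.50 pp.

-4.50 percentage points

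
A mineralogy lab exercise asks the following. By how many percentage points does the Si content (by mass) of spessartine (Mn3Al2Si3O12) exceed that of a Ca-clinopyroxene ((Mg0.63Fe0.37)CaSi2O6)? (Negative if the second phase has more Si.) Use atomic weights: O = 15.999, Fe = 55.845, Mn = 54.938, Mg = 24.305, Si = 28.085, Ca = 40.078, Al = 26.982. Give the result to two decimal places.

M(Mn3Al2Si3O12) = 495.021 g/mol, so wt% Si = 84.255/495.021 × 100 = 17.02%.
M((Mg0.63Fe0.37)CaSi2O6) = 228.217 g/mol, so wt% Si = 56.170/228.217 × 100 = 24.61%.
17.02 − 24.61 = -7.59 pp.

-7.59 percentage points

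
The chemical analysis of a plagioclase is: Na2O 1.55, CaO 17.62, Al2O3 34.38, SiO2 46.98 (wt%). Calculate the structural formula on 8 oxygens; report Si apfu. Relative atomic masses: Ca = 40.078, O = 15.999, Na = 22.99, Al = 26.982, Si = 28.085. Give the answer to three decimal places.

2.146 Si apfu

1.55 wt% Na2O ÷ 61.979 g/mol = 0.02501 mol, giving 0.05002 Na and 0.02501 O.
17.62 wt% CaO ÷ 56.077 g/mol = 0.31421 mol, giving 0.31421 Ca and 0.31421 O.
34.38 wt% Al2O3 ÷ 101.961 g/mol = 0.33719 mol, giving 0.67438 Al and 1.01157 O.
46.98 wt% SiO2 ÷ 60.083 g/mol = 0.78192 mol, giving 0.78192 Si and 1.56384 O.
Oxygen sums to 2.91463; scaling by 8/2.91463 = 2.74477 puts the formula on 8 O.
Si: 0.78192 × 2.74477 = 2.146 atoms per formula unit.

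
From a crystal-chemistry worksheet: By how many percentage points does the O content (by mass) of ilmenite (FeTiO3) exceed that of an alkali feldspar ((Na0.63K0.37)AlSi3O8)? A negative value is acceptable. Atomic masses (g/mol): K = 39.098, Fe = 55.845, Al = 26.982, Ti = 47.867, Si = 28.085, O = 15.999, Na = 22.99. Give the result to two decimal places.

M(FeTiO3) = 151.709 g/mol, so wt% O = 47.997/151.709 × 100 = 31.64%.
M((Na0.63K0.37)AlSi3O8) = 268.179 g/mol, so wt% O = 127.992/268.179 × 100 = 47.73%.
31.64 − 47.73 = -16.09 pp.

-16.09 percentage points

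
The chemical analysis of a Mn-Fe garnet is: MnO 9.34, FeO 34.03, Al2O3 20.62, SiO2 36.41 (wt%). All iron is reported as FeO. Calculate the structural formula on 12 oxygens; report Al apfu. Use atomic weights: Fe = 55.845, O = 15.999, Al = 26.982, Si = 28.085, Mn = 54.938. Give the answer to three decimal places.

9.34 wt% MnO ÷ 70.937 g/mol = 0.13167 mol, giving 0.13167 Mn and 0.13167 O.
34.03 wt% FeO ÷ 71.844 g/mol = 0.47367 mol, giving 0.47367 Fe and 0.47367 O.
20.62 wt% Al2O3 ÷ 101.961 g/mol = 0.20223 mol, giving 0.40446 Al and 0.60669 O.
36.41 wt% SiO2 ÷ 60.083 g/mol = 0.60600 mol, giving 0.60600 Si and 1.21200 O.
Oxygen sums to 2.42403; scaling by 12/2.42403 = 4.95043 puts the formula on 12 O.
Al: 0.40446 × 4.95043 = 2.002 atoms per formula unit.

2.002 Al apfu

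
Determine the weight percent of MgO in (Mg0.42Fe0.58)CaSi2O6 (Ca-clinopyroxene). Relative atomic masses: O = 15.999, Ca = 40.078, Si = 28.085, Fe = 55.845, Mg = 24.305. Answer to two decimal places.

7.21 wt%

M((Mg0.42Fe0.58)CaSi2O6) = 234.840 g/mol; M(MgO) = 40.304 g/mol.
Moles MgO per formula unit = 0.42 Mg ÷ 1 = 0.4200.
MgO fraction = (0.4200 × 40.304) / 234.840 = 16.928/234.840 = 0.0721.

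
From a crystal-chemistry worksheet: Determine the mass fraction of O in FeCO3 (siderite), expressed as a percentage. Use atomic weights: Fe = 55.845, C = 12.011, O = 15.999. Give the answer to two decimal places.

M(FeCO3) = 115.853 g/mol.
O contributes 3 × 15.999 = 47.997 g per mole.
47.997/115.853 = 0.4143 → 41.43%.

41.43 mass %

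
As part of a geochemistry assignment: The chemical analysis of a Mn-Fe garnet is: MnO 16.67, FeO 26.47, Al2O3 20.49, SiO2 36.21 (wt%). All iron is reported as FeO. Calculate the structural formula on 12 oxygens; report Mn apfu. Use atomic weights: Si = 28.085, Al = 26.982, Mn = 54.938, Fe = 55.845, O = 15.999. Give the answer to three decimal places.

MnO: 16.67/70.937 = 0.23500 mol → 0.23500 mol Mn, 0.23500 mol O.
FeO: 26.47/71.844 = 0.36844 mol → 0.36844 mol Fe, 0.36844 mol O.
Al2O3: 20.49/101.961 = 0.20096 mol → 0.40192 mol Al, 0.60288 mol O.
SiO2: 36.21/60.083 = 0.60267 mol → 0.60267 mol Si, 1.20534 mol O.
Total oxygen = 2.41166 mol. Normalization factor = 12/2.41166 = 4.97583.
Mn per 12 O = 0.23500 × 4.97583 = 1.169.

1.169 Mn apfu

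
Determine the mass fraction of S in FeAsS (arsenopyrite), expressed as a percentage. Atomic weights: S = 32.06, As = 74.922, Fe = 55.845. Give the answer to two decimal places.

Formula mass = 1*55.845 + 1*74.922 + 1*32.06 = 162.827 g/mol, of which 32.060 g is S.
So S makes up 32.060/162.827 = 0.1969 of the mass, i.e. 19.69%.

19.69 weight percent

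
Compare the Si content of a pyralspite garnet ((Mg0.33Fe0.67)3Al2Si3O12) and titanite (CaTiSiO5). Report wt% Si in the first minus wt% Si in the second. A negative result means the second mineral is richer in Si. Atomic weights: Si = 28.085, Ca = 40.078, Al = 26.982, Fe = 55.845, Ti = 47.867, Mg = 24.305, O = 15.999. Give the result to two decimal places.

Si in (Mg0.33Fe0.67)3Al2Si3O12: molar mass 466.517 g/mol; 3×28.085 = 84.255 g → 18.06 wt%.
Si in CaTiSiO5: molar mass 196.025 g/mol; 1×28.085 = 28.085 g → 14.33 wt%.
Difference = 18.06 − 14.33 = 3.73 percentage points.

3.73 percentage points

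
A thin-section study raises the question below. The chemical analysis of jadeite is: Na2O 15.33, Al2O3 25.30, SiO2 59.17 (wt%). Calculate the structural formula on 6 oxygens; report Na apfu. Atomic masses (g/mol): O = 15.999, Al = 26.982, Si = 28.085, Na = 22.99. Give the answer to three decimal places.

Na2O: 15.33/61.979 = 0.24734 mol → 0.49468 mol Na, 0.24734 mol O.
Al2O3: 25.30/101.961 = 0.24813 mol → 0.49626 mol Al, 0.74439 mol O.
SiO2: 59.17/60.083 = 0.98480 mol → 0.98480 mol Si, 1.96960 mol O.
Total oxygen = 2.96133 mol. Normalization factor = 6/2.96133 = 2.02612.
Na per 6 O = 0.49468 × 2.02612 = 1.002.

1.002 Na apfu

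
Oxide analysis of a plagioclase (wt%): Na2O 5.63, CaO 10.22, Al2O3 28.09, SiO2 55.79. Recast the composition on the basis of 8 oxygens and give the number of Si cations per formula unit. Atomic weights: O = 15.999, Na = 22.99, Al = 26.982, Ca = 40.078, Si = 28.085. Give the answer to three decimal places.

Na2O (M=61.979): mol = 0.09084; Na = 0.18168, O = 0.09084.
CaO (M=56.077): mol = 0.18225; Ca = 0.18225, O = 0.18225.
Al2O3 (M=101.961): mol = 0.27550; Al = 0.55100, O = 0.82650.
SiO2 (M=60.083): mol = 0.92855; Si = 0.92855, O = 1.85710.
ΣO = 2.95669; factor = 8/ΣO = 2.70573.
Si apfu = 0.92855 × 2.70573 = 2.512.

2.512 Si apfu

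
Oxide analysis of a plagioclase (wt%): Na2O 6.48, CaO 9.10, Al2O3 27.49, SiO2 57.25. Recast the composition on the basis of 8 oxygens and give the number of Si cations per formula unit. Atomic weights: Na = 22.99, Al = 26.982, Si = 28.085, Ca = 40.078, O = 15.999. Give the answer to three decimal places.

6.48 wt% Na2O ÷ 61.979 g/mol = 0.10455 mol, giving 0.20910 Na and 0.10455 O.
9.10 wt% CaO ÷ 56.077 g/mol = 0.16228 mol, giving 0.16228 Ca and 0.16228 O.
27.49 wt% Al2O3 ÷ 101.961 g/mol = 0.26961 mol, giving 0.53922 Al and 0.80883 O.
57.25 wt% SiO2 ÷ 60.083 g/mol = 0.95285 mol, giving 0.95285 Si and 1.90570 O.
Oxygen sums to 2.98136; scaling by 8/2.98136 = 2.68334 puts the formula on 8 O.
Si: 0.95285 × 2.68334 = 2.557 atoms per formula unit.

2.557 Si apfu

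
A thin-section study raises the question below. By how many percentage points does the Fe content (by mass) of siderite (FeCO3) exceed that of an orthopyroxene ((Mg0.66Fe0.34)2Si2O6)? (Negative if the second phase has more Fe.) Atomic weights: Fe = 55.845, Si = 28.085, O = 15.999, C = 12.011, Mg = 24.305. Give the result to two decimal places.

31.11 percentage points

First mineral: 55.845 g Fe in 115.853 g formula = 48.20 wt% Fe.
Second mineral: 37.975 g Fe in 222.221 g formula = 17.09 wt% Fe.
48.20% − 17.09% gives a difference of 31.11 percentage points.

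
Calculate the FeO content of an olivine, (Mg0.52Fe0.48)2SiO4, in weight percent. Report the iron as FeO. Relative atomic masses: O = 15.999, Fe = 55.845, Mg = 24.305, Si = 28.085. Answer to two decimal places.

Molar mass of (Mg0.52Fe0.48)2SiO4 = 1.04*24.305 + 0.96*55.845 + 1*28.085 + 4*15.999 = 170.969 g/mol.
Each formula unit contains 0.96 Fe, equivalent to 0.96/1 = 0.9600 mol FeO.
M(FeO) = 1×55.845 + 1×15.999 = 71.844 g/mol.
Mass of FeO per formula unit = 0.9600 × 71.844 = 68.970 g.
FeO wt% = 68.970 / 170.969 × 100 = 40.34%.

40.34 wt%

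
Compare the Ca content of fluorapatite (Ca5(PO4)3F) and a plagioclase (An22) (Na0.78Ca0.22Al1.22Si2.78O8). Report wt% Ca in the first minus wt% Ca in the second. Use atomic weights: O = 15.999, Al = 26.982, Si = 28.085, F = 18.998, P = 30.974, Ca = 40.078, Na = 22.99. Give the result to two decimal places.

36.42 percentage points

M(Ca5(PO4)3F) = 504.298 g/mol, so wt% Ca = 200.390/504.298 × 100 = 39.74%.
M(Na0.78Ca0.22Al1.22Si2.78O8) = 265.736 g/mol, so wt% Ca = 8.817/265.736 × 100 = 3.32%.
39.74 − 3.32 = 36.42 pp.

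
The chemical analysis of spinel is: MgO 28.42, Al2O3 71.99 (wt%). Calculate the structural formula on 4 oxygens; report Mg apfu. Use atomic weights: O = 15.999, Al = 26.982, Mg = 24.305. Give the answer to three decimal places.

0.999 Mg apfu

28.42 wt% MgO ÷ 40.304 g/mol = 0.70514 mol, giving 0.70514 Mg and 0.70514 O.
71.99 wt% Al2O3 ÷ 101.961 g/mol = 0.70605 mol, giving 1.41210 Al and 2.11815 O.
Oxygen sums to 2.82329; scaling by 4/2.82329 = 1.41679 puts the formula on 4 O.
Mg: 0.70514 × 1.41679 = 0.999 atoms per formula unit.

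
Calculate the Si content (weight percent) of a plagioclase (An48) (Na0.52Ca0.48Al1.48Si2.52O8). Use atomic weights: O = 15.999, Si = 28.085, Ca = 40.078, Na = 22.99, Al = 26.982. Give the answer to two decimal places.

26.22 weight percent

M(Na0.52Ca0.48Al1.48Si2.52O8) = 269.892 g/mol.
Si contributes 2.52 × 28.085 = 70.774 g per mole.
70.774/269.892 = 0.2622 → 26.22%.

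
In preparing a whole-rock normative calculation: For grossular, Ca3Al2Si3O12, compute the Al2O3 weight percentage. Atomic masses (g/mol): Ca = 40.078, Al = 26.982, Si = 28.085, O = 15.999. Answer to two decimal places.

M(Ca3Al2Si3O12) = 450.441 g/mol; M(Al2O3) = 101.961 g/mol.
Moles Al2O3 per formula unit = 2 Al ÷ 2 = 1.0000.
Al2O3 fraction = (1.0000 × 101.961) / 450.441 = 101.961/450.441 = 0.2264.

22.64 wt%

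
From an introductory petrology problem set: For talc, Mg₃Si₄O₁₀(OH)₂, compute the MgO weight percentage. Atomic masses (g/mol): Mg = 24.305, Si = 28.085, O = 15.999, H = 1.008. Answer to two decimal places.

Molar mass of Mg₃Si₄O₁₀(OH)₂ = 3*24.305 + 4*28.085 + 12*15.999 + 2*1.008 = 379.259 g/mol.
Each formula unit contains 3 Mg, equivalent to 3/1 = 3.0000 mol MgO.
M(MgO) = 1×24.305 + 1×15.999 = 40.304 g/mol.
Mass of MgO per formula unit = 3.0000 × 40.304 = 120.912 g.
MgO wt% = 120.912 / 379.259 × 100 = 31.88%.

31.88 wt%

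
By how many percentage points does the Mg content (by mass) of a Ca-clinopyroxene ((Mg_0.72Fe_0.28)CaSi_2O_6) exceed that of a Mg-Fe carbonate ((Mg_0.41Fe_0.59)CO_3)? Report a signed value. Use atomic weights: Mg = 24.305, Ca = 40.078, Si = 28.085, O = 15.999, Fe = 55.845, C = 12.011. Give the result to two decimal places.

M((Mg_0.72Fe_0.28)CaSi_2O_6) = 225.378 g/mol, so wt% Mg = 17.500/225.378 × 100 = 7.76%.
M((Mg_0.41Fe_0.59)CO_3) = 102.922 g/mol, so wt% Mg = 9.965/102.922 × 100 = 9.68%.
7.76 − 9.68 = -1.92 pp.

-1.92 percentage points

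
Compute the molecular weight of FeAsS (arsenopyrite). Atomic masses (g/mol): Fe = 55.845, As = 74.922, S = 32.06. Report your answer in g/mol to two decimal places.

162.83 g/mol

The formula mass is the sum 1·55.845 + 1·74.922 + 1·32.06.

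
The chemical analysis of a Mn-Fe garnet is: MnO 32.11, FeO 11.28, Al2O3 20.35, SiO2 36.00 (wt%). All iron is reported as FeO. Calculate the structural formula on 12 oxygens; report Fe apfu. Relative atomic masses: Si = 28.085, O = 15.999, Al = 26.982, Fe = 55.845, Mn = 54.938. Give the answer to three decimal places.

0.783 Fe apfu

MnO: 32.11/70.937 = 0.45266 mol → 0.45266 mol Mn, 0.45266 mol O.
FeO: 11.28/71.844 = 0.15701 mol → 0.15701 mol Fe, 0.15701 mol O.
Al2O3: 20.35/101.961 = 0.19959 mol → 0.39918 mol Al, 0.59877 mol O.
SiO2: 36.00/60.083 = 0.59917 mol → 0.59917 mol Si, 1.19834 mol O.
Total oxygen = 2.40678 mol. Normalization factor = 12/2.40678 = 4.98591.
Fe per 12 O = 0.15701 × 4.98591 = 0.783.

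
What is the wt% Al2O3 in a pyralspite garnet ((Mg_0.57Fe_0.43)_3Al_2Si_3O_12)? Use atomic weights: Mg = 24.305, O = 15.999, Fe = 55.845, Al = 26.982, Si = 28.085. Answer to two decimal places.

22.97 wt%

Formula mass = 443.809 g/mol.
2 Al → 1.0000 mol Al2O3 per formula unit; M(Al2O3) = 101.961, so Al2O3 mass = 101.961 g.
101.961/443.809 × 100 = 22.97 wt%.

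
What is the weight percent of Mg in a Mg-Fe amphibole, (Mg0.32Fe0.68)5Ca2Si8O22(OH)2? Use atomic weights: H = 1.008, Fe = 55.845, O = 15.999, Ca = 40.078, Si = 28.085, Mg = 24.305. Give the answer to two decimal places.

4.23 wt%

M((Mg0.32Fe0.68)5Ca2Si8O22(OH)2) = 919.589 g/mol.
Mg contributes 1.60 × 24.305 = 38.888 g per mole.
38.888/919.589 = 0.0423 → 4.23%.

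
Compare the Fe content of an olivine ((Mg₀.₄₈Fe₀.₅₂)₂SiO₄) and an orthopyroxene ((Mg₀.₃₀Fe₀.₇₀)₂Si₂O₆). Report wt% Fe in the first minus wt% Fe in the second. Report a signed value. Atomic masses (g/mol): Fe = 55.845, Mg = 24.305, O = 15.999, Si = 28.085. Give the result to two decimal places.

1.56 percentage points

M((Mg₀.₄₈Fe₀.₅₂)₂SiO₄) = 173.493 g/mol, so wt% Fe = 58.079/173.493 × 100 = 33.48%.
M((Mg₀.₃₀Fe₀.₇₀)₂Si₂O₆) = 244.930 g/mol, so wt% Fe = 78.183/244.930 × 100 = 31.92%.
33.48 − 31.92 = 1.56 pp.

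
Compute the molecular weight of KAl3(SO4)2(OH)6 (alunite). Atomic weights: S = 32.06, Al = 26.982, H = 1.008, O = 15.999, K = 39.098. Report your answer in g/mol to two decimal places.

The formula mass is the sum 1×39.098 + 3×26.982 + 2×32.06 + 14×15.999 + 6×1.008.

414.20 g/mol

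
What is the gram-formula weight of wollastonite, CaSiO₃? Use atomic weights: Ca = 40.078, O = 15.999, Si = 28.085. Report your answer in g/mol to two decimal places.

116.16 g/mol

Ca: 1 × 40.078 = 40.0780
Si: 1 × 28.085 = 28.0850
O: 3 × 15.999 = 47.9970
Summing the contributions gives the formula mass.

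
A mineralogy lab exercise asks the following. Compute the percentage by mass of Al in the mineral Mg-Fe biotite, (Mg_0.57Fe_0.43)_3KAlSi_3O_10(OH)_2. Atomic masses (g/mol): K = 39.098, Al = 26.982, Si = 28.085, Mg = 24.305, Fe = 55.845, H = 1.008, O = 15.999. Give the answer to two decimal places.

5.89 weight percent

Molar mass of (Mg_0.57Fe_0.43)_3KAlSi_3O_10(OH)_2: 1.71*24.305 + 1.29*55.845 + 1*39.098 + 1*26.982 + 3*28.085 + 12*15.999 + 2*1.008 = 457.941 g/mol.
Mass of Al per formula unit: 1 × 26.982 = 26.982 g.
Weight fraction Al = 26.982 / 457.941 = 0.0589.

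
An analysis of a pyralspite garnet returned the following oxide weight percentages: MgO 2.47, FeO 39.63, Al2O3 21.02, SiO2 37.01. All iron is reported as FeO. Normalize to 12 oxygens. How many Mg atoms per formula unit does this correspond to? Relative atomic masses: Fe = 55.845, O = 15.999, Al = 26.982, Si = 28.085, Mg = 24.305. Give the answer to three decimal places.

0.299 Mg apfu

MgO: 2.47/40.304 = 0.06128 mol → 0.06128 mol Mg, 0.06128 mol O.
FeO: 39.63/71.844 = 0.55161 mol → 0.55161 mol Fe, 0.55161 mol O.
Al2O3: 21.02/101.961 = 0.20616 mol → 0.41232 mol Al, 0.61848 mol O.
SiO2: 37.01/60.083 = 0.61598 mol → 0.61598 mol Si, 1.23196 mol O.
Total oxygen = 2.46333 mol. Normalization factor = 12/2.46333 = 4.87145.
Mg per 12 O = 0.06128 × 4.87145 = 0.299.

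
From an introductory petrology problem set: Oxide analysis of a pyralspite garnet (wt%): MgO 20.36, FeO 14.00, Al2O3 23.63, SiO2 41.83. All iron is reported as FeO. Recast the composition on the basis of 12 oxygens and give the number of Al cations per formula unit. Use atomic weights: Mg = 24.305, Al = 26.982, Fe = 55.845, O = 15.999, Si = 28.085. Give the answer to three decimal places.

20.36 wt% MgO ÷ 40.304 g/mol = 0.50516 mol, giving 0.50516 Mg and 0.50516 O.
14.00 wt% FeO ÷ 71.844 g/mol = 0.19487 mol, giving 0.19487 Fe and 0.19487 O.
23.63 wt% Al2O3 ÷ 101.961 g/mol = 0.23176 mol, giving 0.46352 Al and 0.69528 O.
41.83 wt% SiO2 ÷ 60.083 g/mol = 0.69620 mol, giving 0.69620 Si and 1.39240 O.
Oxygen sums to 2.78771; scaling by 12/2.78771 = 4.30461 puts the formula on 12 O.
Al: 0.46352 × 4.30461 = 1.995 atoms per formula unit.

1.995 Al apfu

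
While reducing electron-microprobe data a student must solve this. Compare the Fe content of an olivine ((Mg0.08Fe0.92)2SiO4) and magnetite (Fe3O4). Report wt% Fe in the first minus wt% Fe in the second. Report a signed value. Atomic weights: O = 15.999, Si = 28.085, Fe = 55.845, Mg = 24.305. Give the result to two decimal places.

Fe in (Mg0.08Fe0.92)2SiO4: molar mass 198.725 g/mol; 1.84×55.845 = 102.755 g → 51.71 wt%.
Fe in Fe3O4: molar mass 231.531 g/mol; 3×55.845 = 167.535 g → 72.36 wt%.
Difference = 51.71 − 72.36 = -20.65 percentage points.

-20.65 percentage points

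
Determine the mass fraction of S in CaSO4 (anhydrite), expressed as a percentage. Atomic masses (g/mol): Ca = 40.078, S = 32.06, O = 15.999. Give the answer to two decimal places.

M(CaSO4) = 136.134 g/mol.
S contributes 1 × 32.06 = 32.060 g per mole.
32.060/136.134 = 0.2355 → 23.55%.

23.55 weight percent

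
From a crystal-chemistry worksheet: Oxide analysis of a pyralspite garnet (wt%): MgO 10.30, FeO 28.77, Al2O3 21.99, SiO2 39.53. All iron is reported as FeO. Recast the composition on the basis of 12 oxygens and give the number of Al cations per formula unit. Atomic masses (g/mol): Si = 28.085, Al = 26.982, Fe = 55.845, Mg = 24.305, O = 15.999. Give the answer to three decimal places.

1.976 Al apfu

MgO (M=40.304): mol = 0.25556; Mg = 0.25556, O = 0.25556.
FeO (M=71.844): mol = 0.40045; Fe = 0.40045, O = 0.40045.
Al2O3 (M=101.961): mol = 0.21567; Al = 0.43134, O = 0.64701.
SiO2 (M=60.083): mol = 0.65792; Si = 0.65792, O = 1.31584.
ΣO = 2.61886; factor = 12/ΣO = 4.58215.
Al apfu = 0.43134 × 4.58215 = 1.976.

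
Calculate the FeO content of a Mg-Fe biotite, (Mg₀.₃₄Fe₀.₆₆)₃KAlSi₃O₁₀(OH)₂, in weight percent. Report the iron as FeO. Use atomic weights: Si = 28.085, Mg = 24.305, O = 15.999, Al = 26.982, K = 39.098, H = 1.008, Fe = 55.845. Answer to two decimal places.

Formula mass = 479.703 g/mol.
1.98 Fe → 1.9800 mol FeO per formula unit; M(FeO) = 71.844, so FeO mass = 142.251 g.
142.251/479.703 × 100 = 29.65 wt%.

29.65 wt%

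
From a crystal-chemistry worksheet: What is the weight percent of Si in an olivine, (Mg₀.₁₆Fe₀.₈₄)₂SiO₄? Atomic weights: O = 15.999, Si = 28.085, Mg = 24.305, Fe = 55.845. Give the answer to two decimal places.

Formula mass = 0.32·24.305 + 1.68·55.845 + 1·28.085 + 4·15.999 = 193.678 g/mol, of which 28.085 g is Si.
So Si makes up 28.085/193.678 = 0.1450 of the mass, i.e. 14.50%.

14.50 mass %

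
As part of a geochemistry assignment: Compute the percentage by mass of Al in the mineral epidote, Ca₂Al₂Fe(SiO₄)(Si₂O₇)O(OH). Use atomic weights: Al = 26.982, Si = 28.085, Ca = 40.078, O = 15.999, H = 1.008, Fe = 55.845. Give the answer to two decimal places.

Molar mass of Ca₂Al₂Fe(SiO₄)(Si₂O₇)O(OH): 2×40.078 + 2×26.982 + 1×55.845 + 3×28.085 + 13×15.999 + 1×1.008 = 483.215 g/mol.
Mass of Al per formula unit: 2 × 26.982 = 53.964 g.
Weight fraction Al = 53.964 / 483.215 = 0.1117.

11.17 weight percent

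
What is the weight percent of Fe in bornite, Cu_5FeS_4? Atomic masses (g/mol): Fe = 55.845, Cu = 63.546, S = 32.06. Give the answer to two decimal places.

11.13 mass %

Formula mass = 5×63.546 + 1×55.845 + 4×32.06 = 501.815 g/mol, of which 55.845 g is Fe.
So Fe makes up 55.845/501.815 = 0.1113 of the mass, i.e. 11.13%.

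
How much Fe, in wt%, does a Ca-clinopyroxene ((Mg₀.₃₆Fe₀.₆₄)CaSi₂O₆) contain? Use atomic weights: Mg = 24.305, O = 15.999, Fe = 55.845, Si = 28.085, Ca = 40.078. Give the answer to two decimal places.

Molar mass of (Mg₀.₃₆Fe₀.₆₄)CaSi₂O₆: 0.36*24.305 + 0.64*55.845 + 1*40.078 + 2*28.085 + 6*15.999 = 236.733 g/mol.
Mass of Fe per formula unit: 0.64 × 55.845 = 35.741 g.
Weight fraction Fe = 35.741 / 236.733 = 0.1510.

15.10 wt%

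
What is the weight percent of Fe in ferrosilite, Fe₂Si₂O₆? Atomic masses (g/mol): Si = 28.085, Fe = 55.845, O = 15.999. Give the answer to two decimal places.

Molar mass of Fe₂Si₂O₆: 2·55.845 + 2·28.085 + 6·15.999 = 263.854 g/mol.
Mass of Fe per formula unit: 2 × 55.845 = 111.690 g.
Weight fraction Fe = 111.690 / 263.854 = 0.4233.

42.33 weight percent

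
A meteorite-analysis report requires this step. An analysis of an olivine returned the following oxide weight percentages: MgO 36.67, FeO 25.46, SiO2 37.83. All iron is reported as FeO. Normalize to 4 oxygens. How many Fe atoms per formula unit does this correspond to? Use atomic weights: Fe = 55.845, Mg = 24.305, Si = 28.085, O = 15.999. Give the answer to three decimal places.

MgO: 36.67/40.304 = 0.90984 mol → 0.90984 mol Mg, 0.90984 mol O.
FeO: 25.46/71.844 = 0.35438 mol → 0.35438 mol Fe, 0.35438 mol O.
SiO2: 37.83/60.083 = 0.62963 mol → 0.62963 mol Si, 1.25926 mol O.
Total oxygen = 2.52348 mol. Normalization factor = 4/2.52348 = 1.58511.
Fe per 4 O = 0.35438 × 1.58511 = 0.562.

0.562 Fe apfu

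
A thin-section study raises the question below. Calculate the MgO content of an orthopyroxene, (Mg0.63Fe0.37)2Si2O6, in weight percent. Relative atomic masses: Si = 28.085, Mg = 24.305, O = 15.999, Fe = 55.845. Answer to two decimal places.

22.66 wt%

M((Mg0.63Fe0.37)2Si2O6) = 224.114 g/mol; M(MgO) = 40.304 g/mol.
Moles MgO per formula unit = 1.26 Mg ÷ 1 = 1.2600.
MgO fraction = (1.2600 × 40.304) / 224.114 = 50.783/224.114 = 0.2266.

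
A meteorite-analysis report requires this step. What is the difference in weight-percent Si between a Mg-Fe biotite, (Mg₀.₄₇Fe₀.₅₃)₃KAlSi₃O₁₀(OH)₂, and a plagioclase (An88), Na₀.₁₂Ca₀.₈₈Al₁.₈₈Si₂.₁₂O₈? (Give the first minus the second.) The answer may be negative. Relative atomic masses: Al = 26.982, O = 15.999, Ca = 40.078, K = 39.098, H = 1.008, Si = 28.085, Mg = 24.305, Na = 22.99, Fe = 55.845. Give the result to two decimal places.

M((Mg₀.₄₇Fe₀.₅₃)₃KAlSi₃O₁₀(OH)₂) = 467.403 g/mol, so wt% Si = 84.255/467.403 × 100 = 18.03%.
M(Na₀.₁₂Ca₀.₈₈Al₁.₈₈Si₂.₁₂O₈) = 276.286 g/mol, so wt% Si = 59.540/276.286 × 100 = 21.55%.
18.03 − 21.55 = -3.52 pp.

-3.52 percentage points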